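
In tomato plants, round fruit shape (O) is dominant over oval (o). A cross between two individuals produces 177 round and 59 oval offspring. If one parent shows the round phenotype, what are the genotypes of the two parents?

Observed offspring: 177 round, 59 oval
The observed ratio simplifies to 3:1. Oval (oo) offspring appear, so each parent must contribute one o allele. The parent stated to show round carries O, so it is Oo. The other parent is then either Oo or oo: Oo × oo would give a 1:1 split, whereas Oo × Oo gives 3:1 — matching the data. So both parents are heterozygous (Oo × Oo).
Parent genotypes: Oo × Oo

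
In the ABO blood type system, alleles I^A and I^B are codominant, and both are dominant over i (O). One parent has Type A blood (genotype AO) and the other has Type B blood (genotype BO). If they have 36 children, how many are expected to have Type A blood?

Cross: AO × BO
Possible offspring genotypes: 1 AB, 1 AO, 1 BO, 1 OO
Blood type counts: 1 Type AB, 1 Type A, 1 Type B, 1 Type O
Probability of Type A: 1/4
Expected count = 1/4 × 36 = 9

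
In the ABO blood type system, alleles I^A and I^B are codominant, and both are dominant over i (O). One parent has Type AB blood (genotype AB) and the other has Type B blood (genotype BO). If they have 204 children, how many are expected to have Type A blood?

Cross: AB × BO
Possible offspring genotypes: 1 AB, 1 AO, 1 BB, 1 BO
Blood type counts: 1 Type AB, 1 Type A, 2 Type B
Probability of Type A: 1/4
Expected count = 1/4 × 204 = 51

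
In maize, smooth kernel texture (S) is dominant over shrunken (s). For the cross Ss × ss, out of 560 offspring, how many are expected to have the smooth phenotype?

Punnett square for Ss × ss:
Offspring genotypes: 2 Ss, 2 ss
Total offspring: 4
Count with target: 2
Probability: 2/4 = 1/2
Expected count = 1/2 × 560 = 280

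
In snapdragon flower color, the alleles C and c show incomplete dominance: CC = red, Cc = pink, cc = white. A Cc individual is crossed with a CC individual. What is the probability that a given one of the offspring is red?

Punnett square for Cc × CC:
Offspring genotypes: 2 CC, 2 Cc
Phenotype counts: 2 red, 2 pink
red: 2 out of 4
Probability: 2/4 = 1/2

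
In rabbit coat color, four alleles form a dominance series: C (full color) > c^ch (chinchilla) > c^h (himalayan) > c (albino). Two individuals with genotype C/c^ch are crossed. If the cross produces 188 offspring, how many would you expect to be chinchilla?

Cross: C/c^ch × C/c^ch
Allele dominance: C > c^ch > c^h > c
Offspring genotypes: 1 C/C, 2 C/c^ch, 1 c^ch/c^ch
Phenotype counts: 3 full color, 1 chinchilla
chinchilla: 1 out of 4 → fraction 1/4
Expected count = 1/4 × 188 = 47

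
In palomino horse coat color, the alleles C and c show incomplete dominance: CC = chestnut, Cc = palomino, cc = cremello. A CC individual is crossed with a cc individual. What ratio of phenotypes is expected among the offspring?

Punnett square for CC × cc:
Offspring genotypes: 4 Cc
Phenotype counts: 4 palomino
Ratio: all palomino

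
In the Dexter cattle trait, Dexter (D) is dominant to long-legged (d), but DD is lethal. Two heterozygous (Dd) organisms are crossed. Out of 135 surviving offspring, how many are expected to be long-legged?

Cross: Dd × Dd
Punnett square offspring (before lethality): 1 DD, 2 Dd, 1 dd
The DD genotype is lethal (embryos die); surviving offspring: 2 Dd, 1 dd
long-legged: 1 out of 3 → fraction 1/3
Expected count = 1/3 × 135 = 45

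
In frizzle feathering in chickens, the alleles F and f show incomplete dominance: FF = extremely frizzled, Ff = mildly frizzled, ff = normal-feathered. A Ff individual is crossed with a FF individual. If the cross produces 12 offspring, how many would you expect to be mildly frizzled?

Punnett square for Ff × FF:
Offspring genotypes: 2 FF, 2 Ff
Phenotype counts: 2 extremely frizzled, 2 mildly frizzled
mildly frizzled: 2 out of 4 → fraction 1/2
Expected count = 1/2 × 12 = 6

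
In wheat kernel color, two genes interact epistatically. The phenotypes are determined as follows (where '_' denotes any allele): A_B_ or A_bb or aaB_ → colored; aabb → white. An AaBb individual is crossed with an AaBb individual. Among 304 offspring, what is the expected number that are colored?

Cross: AaBb × AaBb — consider each gene separately:
A gene: Aa × Aa → 1 AA, 2 Aa, 1 aa → 3 A_ : 1 aa (out of 4)
B gene: Bb × Bb → 1 BB, 2 Bb, 1 bb → 3 B_ : 1 bb (out of 4)
Genotype classes (out of 4 × 4 = 16): A_B_ = 3×3 = 9; A_bb = 3×1 = 3; aaB_ = 1×3 = 3; aabb = 1×1 = 1
Apply the phenotype rules: A_B_ (9) + A_bb (3) + aaB_ (3) → colored; aabb (1) → white
Phenotype counts (out of 16): 15 colored, 1 white
colored: 15 out of 16 → fraction 15/16
Expected count = 15/16 × 304 = 285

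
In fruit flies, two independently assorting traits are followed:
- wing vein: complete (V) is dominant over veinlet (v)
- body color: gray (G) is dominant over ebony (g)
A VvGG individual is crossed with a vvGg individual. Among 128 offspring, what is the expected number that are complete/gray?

Dihybrid cross VvGG × vvGg — consider each gene separately:
wing vein: Vv × vv → 2 Vv, 2 vv → 2 V_ : 2 vv (out of 4)
body color: GG × Gg → 2 GG, 2 Gg → 4 G_ (out of 4)
Combine (counts out of 4 × 4 = 16): complete/gray (V_G_) = 2×4 = 8; veinlet/gray (vvG_) = 2×4 = 8
Phenotype counts (out of 16): 8 complete/gray, 8 veinlet/gray
complete/gray: 8 out of 16 → fraction 1/2
Expected count = 1/2 × 128 = 64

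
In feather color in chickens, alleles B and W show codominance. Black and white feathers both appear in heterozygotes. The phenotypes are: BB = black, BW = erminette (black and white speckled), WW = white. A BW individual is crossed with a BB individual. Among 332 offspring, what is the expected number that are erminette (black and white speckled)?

Punnett square for BW × BB:
Offspring genotypes: 2 BB, 2 BW
Phenotype counts: 2 black, 2 erminette (black and white speckled)
erminette (black and white speckled): 2 out of 4 → fraction 1/2
Expected count = 1/2 × 332 = 166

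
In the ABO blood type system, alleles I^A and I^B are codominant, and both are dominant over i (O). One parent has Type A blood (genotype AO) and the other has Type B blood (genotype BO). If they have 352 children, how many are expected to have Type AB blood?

Cross: AO × BO
Possible offspring genotypes: 1 AB, 1 AO, 1 BO, 1 OO
Blood type counts: 1 Type AB, 1 Type A, 1 Type B, 1 Type O
Probability of Type AB: 1/4
Expected count = 1/4 × 352 = 88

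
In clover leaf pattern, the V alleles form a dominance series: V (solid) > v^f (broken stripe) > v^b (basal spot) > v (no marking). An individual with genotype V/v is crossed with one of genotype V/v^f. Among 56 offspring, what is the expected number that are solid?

Cross: V/v × V/v^f
Allele dominance: V > v^f > v^b > v
Offspring genotypes: 1 V/V, 1 V/v^f, 1 V/v, 1 v^f/v
Phenotype counts: 3 solid, 1 broken stripe
solid: 3 out of 4 → fraction 3/4
Expected count = 3/4 × 56 = 42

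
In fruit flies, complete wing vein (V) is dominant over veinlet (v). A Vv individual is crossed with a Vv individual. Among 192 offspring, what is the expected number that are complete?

Punnett square for Vv × Vv:
Offspring genotypes: 1 VV, 2 Vv, 1 vv
complete: 3, veinlet: 1
complete: 3 out of 4 → fraction 3/4
Expected count = 3/4 × 192 = 144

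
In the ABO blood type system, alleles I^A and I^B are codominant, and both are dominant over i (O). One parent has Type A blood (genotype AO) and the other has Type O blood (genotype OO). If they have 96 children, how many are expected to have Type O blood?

Cross: AO × OO
Possible offspring genotypes: 2 AO, 2 OO
Blood type counts: 2 Type A, 2 Type O
Probability of Type O: 2/4 = 1/2
Expected count = 1/2 × 96 = 48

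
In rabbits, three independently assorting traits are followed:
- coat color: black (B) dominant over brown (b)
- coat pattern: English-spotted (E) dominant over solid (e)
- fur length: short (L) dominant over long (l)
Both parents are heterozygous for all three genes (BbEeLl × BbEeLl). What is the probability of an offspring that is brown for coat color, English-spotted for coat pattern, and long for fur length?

Trihybrid cross: BbEeLl × BbEeLl
Each trait segregates independently with a 3:1 phenotypic ratio, so each gene contributes 3/4 (dominant) or 1/4 (recessive).
Target: brown (coat color), English-spotted (coat pattern), long (fur length)
Probability = product of independent per-trait probabilities
= 1/4 × 3/4 × 1/4 = 3/64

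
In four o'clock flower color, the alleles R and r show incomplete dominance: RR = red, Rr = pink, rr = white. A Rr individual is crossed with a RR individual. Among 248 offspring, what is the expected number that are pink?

Punnett square for Rr × RR:
Offspring genotypes: 2 RR, 2 Rr
Phenotype counts: 2 red, 2 pink
pink: 2 out of 4 → fraction 1/2
Expected count = 1/2 × 248 = 124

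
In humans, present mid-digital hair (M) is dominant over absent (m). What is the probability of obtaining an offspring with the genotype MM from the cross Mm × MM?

Punnett square for Mm × MM:
Offspring genotypes: 2 MM, 2 Mm
Total offspring: 4
Count with target: 2
Probability: 2/4 = 1/2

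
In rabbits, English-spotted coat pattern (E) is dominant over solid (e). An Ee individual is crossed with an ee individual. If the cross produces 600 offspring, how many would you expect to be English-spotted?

Punnett square for Ee × ee:
Offspring genotypes: 2 Ee, 2 ee
English-spotted: 2, solid: 2
English-spotted: 2 out of 4 → fraction 1/2
Expected count = 1/2 × 600 = 300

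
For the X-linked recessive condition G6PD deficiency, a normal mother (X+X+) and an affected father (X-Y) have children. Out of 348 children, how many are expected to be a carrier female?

Cross: X+X+ × X-Y
Offspring: 2 X+X-, 2 X+Y
Probability of a carrier female: 2/4 = 1/2
Expected count = 1/2 × 348 = 174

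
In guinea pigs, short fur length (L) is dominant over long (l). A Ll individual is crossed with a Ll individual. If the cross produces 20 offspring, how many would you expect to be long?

Punnett square for Ll × Ll:
Offspring genotypes: 1 LL, 2 Ll, 1 ll
short: 3, long: 1
long: 1 out of 4 → fraction 1/4
Expected count = 1/4 × 20 = 5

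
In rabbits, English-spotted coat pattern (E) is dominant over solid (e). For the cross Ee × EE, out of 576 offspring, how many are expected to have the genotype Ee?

Punnett square for Ee × EE:
Offspring genotypes: 2 EE, 2 Ee
Total offspring: 4
Count with target: 2
Probability: 2/4 = 1/2
Expected count = 1/2 × 576 = 288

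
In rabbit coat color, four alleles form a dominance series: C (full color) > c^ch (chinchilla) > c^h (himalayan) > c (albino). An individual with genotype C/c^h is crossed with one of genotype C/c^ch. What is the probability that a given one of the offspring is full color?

Cross: C/c^h × C/c^ch
Allele dominance: C > c^ch > c^h > c
Offspring genotypes: 1 C/C, 1 C/c^ch, 1 C/c^h, 1 c^ch/c^h
Phenotype counts: 3 full color, 1 chinchilla
full color: 3 out of 4
Probability: 3/4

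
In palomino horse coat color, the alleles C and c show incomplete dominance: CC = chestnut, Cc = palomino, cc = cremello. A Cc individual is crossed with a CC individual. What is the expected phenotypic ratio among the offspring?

Punnett square for Cc × CC:
Offspring genotypes: 2 CC, 2 Cc
Phenotype counts: 2 chestnut, 2 palomino
Ratio: 1 chestnut : 1 palomino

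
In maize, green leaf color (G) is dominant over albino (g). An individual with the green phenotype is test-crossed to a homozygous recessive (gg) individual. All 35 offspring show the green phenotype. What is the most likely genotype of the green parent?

Test cross: ? × gg
All offspring are green.
If the unknown parent were heterozygous (Gg), about half of 35 offspring would be albino; none are. The unknown parent is most likely homozygous dominant (GG).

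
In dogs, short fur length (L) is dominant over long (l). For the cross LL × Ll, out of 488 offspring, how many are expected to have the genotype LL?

Punnett square for LL × Ll:
Offspring genotypes: 2 LL, 2 Ll
Total offspring: 4
Count with target: 2
Probability: 2/4 = 1/2
Expected count = 1/2 × 488 = 244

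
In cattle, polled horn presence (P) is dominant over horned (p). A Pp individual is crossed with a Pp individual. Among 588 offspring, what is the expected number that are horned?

Punnett square for Pp × Pp:
Offspring genotypes: 1 PP, 2 Pp, 1 pp
polled: 3, horned: 1
horned: 1 out of 4 → fraction 1/4
Expected count = 1/4 × 588 = 147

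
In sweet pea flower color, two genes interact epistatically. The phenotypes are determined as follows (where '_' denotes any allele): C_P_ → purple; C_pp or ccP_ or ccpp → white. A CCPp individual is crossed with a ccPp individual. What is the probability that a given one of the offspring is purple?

Cross: CCPp × ccPp — consider each gene separately:
C gene: CC × cc → 4 Cc → 4 C_ (out of 4)
P gene: Pp × Pp → 1 PP, 2 Pp, 1 pp → 3 P_ : 1 pp (out of 4)
Genotype classes (out of 4 × 4 = 16): C_P_ = 4×3 = 12; C_pp = 4×1 = 4
Apply the phenotype rules: C_P_ (12) → purple; C_pp (4) → white
Phenotype counts (out of 16): 12 purple, 4 white
purple: 12 out of 16
Probability: 12/16 = 3/4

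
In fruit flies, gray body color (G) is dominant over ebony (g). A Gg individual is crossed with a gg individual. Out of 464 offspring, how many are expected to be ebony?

Punnett square for Gg × gg:
Offspring genotypes: 2 Gg, 2 gg
gray: 2, ebony: 2
ebony: 2 out of 4 → fraction 1/2
Expected count = 1/2 × 464 = 232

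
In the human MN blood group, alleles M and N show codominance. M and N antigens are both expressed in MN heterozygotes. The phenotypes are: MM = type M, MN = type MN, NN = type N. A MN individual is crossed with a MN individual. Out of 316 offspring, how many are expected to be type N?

Punnett square for MN × MN:
Offspring genotypes: 1 MM, 2 MN, 1 NN
Phenotype counts: 1 type M, 2 type MN, 1 type N
type N: 1 out of 4 → fraction 1/4
Expected count = 1/4 × 316 = 79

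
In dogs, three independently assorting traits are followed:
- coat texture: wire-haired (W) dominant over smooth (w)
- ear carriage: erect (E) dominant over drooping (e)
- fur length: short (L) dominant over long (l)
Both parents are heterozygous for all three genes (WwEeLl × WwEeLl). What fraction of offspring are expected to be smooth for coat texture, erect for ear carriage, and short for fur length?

Trihybrid cross: WwEeLl × WwEeLl
Each trait segregates independently with a 3:1 phenotypic ratio, so each gene contributes 3/4 (dominant) or 1/4 (recessive).
Target: smooth (coat texture), erect (ear carriage), short (fur length)
Probability = product of independent per-trait probabilities
= 1/4 × 3/4 × 3/4 = 9/64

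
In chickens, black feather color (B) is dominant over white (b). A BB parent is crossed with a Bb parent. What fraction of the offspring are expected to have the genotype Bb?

Punnett square for BB × Bb:
Offspring genotypes: 2 BB, 2 Bb
Total offspring: 4
Count with target: 2
Probability: 2/4 = 1/2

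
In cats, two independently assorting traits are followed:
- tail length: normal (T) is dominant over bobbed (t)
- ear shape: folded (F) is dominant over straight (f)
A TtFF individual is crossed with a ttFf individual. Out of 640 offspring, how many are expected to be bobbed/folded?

Dihybrid cross TtFF × ttFf — consider each gene separately:
tail length: Tt × tt → 2 Tt, 2 tt → 2 T_ : 2 tt (out of 4)
ear shape: FF × Ff → 2 FF, 2 Ff → 4 F_ (out of 4)
Combine (counts out of 4 × 4 = 16): normal/folded (T_F_) = 2×4 = 8; bobbed/folded (ttF_) = 2×4 = 8
Phenotype counts (out of 16): 8 normal/folded, 8 bobbed/folded
bobbed/folded: 8 out of 16 → fraction 1/2
Expected count = 1/2 × 640 = 320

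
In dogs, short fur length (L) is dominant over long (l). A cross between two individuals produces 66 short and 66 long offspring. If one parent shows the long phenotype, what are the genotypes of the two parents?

Observed offspring: 66 short, 66 long
The observed ratio simplifies to 1:1. One parent shows long, so its genotype must be ll. A 1:1 offspring split requires the other parent to be heterozygous (Ll).
Parent genotypes: ll × Ll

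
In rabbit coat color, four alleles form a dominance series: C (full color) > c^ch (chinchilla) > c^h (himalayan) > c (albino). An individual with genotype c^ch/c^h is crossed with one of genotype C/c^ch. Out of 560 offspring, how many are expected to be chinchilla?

Cross: c^ch/c^h × C/c^ch
Allele dominance: C > c^ch > c^h > c
Offspring genotypes: 1 C/c^ch, 1 c^ch/c^ch, 1 C/c^h, 1 c^ch/c^h
Phenotype counts: 2 full color, 2 chinchilla
chinchilla: 2 out of 4 → fraction 1/2
Expected count = 1/2 × 560 = 280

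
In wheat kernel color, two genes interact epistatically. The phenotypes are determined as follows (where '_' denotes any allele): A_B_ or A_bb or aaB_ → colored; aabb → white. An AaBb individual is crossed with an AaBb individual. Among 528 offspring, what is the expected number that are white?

Cross: AaBb × AaBb — consider each gene separately:
A gene: Aa × Aa → 1 AA, 2 Aa, 1 aa → 3 A_ : 1 aa (out of 4)
B gene: Bb × Bb → 1 BB, 2 Bb, 1 bb → 3 B_ : 1 bb (out of 4)
Genotype classes (out of 4 × 4 = 16): A_B_ = 3×3 = 9; A_bb = 3×1 = 3; aaB_ = 1×3 = 3; aabb = 1×1 = 1
Apply the phenotype rules: A_B_ (9) + A_bb (3) + aaB_ (3) → colored; aabb (1) → white
Phenotype counts (out of 16): 15 colored, 1 white
white: 1 out of 16 → fraction 1/16
Expected count = 1/16 × 528 = 33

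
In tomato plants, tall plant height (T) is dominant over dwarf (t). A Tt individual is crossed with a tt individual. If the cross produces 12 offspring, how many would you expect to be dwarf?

Punnett square for Tt × tt:
Offspring genotypes: 2 Tt, 2 tt
tall: 2, dwarf: 2
dwarf: 2 out of 4 → fraction 1/2
Expected count = 1/2 × 12 = 6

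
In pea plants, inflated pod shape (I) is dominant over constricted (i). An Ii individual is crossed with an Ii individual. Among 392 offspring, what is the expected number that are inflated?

Punnett square for Ii × Ii:
Offspring genotypes: 1 II, 2 Ii, 1 ii
inflated: 3, constricted: 1
inflated: 3 out of 4 → fraction 3/4
Expected count = 3/4 × 392 = 294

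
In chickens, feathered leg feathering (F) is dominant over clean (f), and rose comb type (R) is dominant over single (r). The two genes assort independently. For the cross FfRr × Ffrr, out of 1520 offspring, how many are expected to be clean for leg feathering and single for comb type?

Dihybrid cross FfRr × Ffrr — consider each gene separately:
leg feathering: Ff × Ff → 1 FF, 2 Ff, 1 ff → 3 F_ : 1 ff (out of 4)
comb type: Rr × rr → 2 Rr, 2 rr → 2 R_ : 2 rr (out of 4)
Looking for: clean (ff) and single (rr)
P(clean) = 1/4, P(single) = 2/4
P(both) = 1/4 × 2/4 = 2/16 = 1/8
Expected count = 1/8 × 1520 = 190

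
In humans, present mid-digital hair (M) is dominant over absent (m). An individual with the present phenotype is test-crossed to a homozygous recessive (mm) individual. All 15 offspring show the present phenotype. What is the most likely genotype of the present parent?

Test cross: ? × mm
All offspring are present.
If the unknown parent were heterozygous (Mm), about half of 15 offspring would be absent; none are. The unknown parent is most likely homozygous dominant (MM).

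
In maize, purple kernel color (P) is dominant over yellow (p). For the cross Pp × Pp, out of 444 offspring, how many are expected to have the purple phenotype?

Punnett square for Pp × Pp:
Offspring genotypes: 1 PP, 2 Pp, 1 pp
Total offspring: 4
Count with target: 3
Probability: 3/4
Expected count = 3/4 × 444 = 333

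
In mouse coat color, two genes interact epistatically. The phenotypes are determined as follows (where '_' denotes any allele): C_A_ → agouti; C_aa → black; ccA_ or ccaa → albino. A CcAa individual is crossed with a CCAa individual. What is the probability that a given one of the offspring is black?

Cross: CcAa × CCAa — consider each gene separately:
C gene: Cc × CC → 2 CC, 2 Cc → 4 C_ (out of 4)
A gene: Aa × Aa → 1 AA, 2 Aa, 1 aa → 3 A_ : 1 aa (out of 4)
Genotype classes (out of 4 × 4 = 16): C_A_ = 4×3 = 12; C_aa = 4×1 = 4
Apply the phenotype rules: C_A_ (12) → agouti; C_aa (4) → black
Phenotype counts (out of 16): 12 agouti, 4 black
black: 4 out of 16
Probability: 4/16 = 1/4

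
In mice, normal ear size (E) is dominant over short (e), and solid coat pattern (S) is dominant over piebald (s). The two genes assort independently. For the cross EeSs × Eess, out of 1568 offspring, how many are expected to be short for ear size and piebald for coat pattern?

Dihybrid cross EeSs × Eess — consider each gene separately:
ear size: Ee × Ee → 1 EE, 2 Ee, 1 ee → 3 E_ : 1 ee (out of 4)
coat pattern: Ss × ss → 2 Ss, 2 ss → 2 S_ : 2 ss (out of 4)
Looking for: short (ee) and piebald (ss)
P(short) = 1/4, P(piebald) = 2/4
P(both) = 1/4 × 2/4 = 2/16 = 1/8
Expected count = 1/8 × 1568 = 196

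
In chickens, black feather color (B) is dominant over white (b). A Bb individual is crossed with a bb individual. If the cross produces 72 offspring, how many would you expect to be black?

Punnett square for Bb × bb:
Offspring genotypes: 2 Bb, 2 bb
black: 2, white: 2
black: 2 out of 4 → fraction 1/2
Expected count = 1/2 × 72 = 36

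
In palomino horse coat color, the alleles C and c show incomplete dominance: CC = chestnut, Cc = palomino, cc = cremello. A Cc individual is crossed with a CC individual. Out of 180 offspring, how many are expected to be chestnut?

Punnett square for Cc × CC:
Offspring genotypes: 2 CC, 2 Cc
Phenotype counts: 2 chestnut, 2 palomino
chestnut: 2 out of 4 → fraction 1/2
Expected count = 1/2 × 180 = 90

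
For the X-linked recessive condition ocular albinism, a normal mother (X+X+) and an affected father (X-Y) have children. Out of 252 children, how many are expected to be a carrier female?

Cross: X+X+ × X-Y
Offspring: 2 X+X-, 2 X+Y
Probability of a carrier female: 2/4 = 1/2
Expected count = 1/2 × 252 = 126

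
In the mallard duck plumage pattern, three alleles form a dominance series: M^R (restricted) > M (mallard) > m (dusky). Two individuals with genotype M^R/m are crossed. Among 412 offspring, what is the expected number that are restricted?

Cross: M^R/m × M^R/m
Allele dominance: M^R > M > m
Offspring genotypes: 1 M^R/M^R, 2 M^R/m, 1 m/m
Phenotype counts: 3 restricted, 1 dusky
restricted: 3 out of 4 → fraction 3/4
Expected count = 3/4 × 412 = 309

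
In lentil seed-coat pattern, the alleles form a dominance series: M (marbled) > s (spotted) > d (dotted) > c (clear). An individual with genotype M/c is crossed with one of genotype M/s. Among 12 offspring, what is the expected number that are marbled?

Cross: M/c × M/s
Allele dominance: M > s > d > c
Offspring genotypes: 1 M/M, 1 M/s, 1 M/c, 1 s/c
Phenotype counts: 3 marbled, 1 spotted
marbled: 3 out of 4 → fraction 3/4
Expected count = 3/4 × 12 = 9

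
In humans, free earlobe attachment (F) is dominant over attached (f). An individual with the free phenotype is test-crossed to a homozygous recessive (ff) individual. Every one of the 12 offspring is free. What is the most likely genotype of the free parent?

Test cross: ? × ff
All offspring are free.
If the unknown parent were heterozygous (Ff), about half of 12 offspring would be attached; none are. The unknown parent is most likely homozygous dominant (FF).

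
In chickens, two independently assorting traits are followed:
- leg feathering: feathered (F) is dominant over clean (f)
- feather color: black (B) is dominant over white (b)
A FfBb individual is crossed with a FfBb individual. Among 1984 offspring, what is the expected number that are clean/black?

Dihybrid cross FfBb × FfBb — consider each gene separately:
leg feathering: Ff × Ff → 1 FF, 2 Ff, 1 ff → 3 F_ : 1 ff (out of 4)
feather color: Bb × Bb → 1 BB, 2 Bb, 1 bb → 3 B_ : 1 bb (out of 4)
Combine (counts out of 4 × 4 = 16): feathered/black (F_B_) = 3×3 = 9; feathered/white (F_bb) = 3×1 = 3; clean/black (ffB_) = 1×3 = 3; clean/white (ffbb) = 1×1 = 1
Phenotype counts (out of 16): 9 feathered/black, 3 feathered/white, 3 clean/black, 1 clean/white
clean/black: 3 out of 16 → fraction 3/16
Expected count = 3/16 × 1984 = 372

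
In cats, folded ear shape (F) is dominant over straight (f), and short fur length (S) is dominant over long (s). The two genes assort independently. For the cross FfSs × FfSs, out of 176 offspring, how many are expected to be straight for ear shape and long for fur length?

Dihybrid cross FfSs × FfSs — consider each gene separately:
ear shape: Ff × Ff → 1 FF, 2 Ff, 1 ff → 3 F_ : 1 ff (out of 4)
fur length: Ss × Ss → 1 SS, 2 Ss, 1 ss → 3 S_ : 1 ss (out of 4)
Looking for: straight (ff) and long (ss)
P(straight) = 1/4, P(long) = 1/4
P(both) = 1/4 × 1/4 = 1/16
Expected count = 1/16 × 176 = 11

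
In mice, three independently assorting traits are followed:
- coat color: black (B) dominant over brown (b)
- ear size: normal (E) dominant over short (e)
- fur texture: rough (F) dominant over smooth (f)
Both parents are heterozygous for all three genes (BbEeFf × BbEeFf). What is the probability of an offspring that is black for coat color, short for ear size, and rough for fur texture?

Trihybrid cross: BbEeFf × BbEeFf
Each trait segregates independently with a 3:1 phenotypic ratio, so each gene contributes 3/4 (dominant) or 1/4 (recessive).
Target: black (coat color), short (ear size), rough (fur texture)
Probability = product of independent per-trait probabilities
= 3/4 × 1/4 × 3/4 = 9/64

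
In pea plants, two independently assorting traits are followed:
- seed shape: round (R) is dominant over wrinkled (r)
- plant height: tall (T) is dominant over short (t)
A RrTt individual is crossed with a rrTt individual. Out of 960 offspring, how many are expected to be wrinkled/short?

Dihybrid cross RrTt × rrTt — consider each gene separately:
seed shape: Rr × rr → 2 Rr, 2 rr → 2 R_ : 2 rr (out of 4)
plant height: Tt × Tt → 1 TT, 2 Tt, 1 tt → 3 T_ : 1 tt (out of 4)
Combine (counts out of 4 × 4 = 16): round/tall (R_T_) = 2×3 = 6; round/short (R_tt) = 2×1 = 2; wrinkled/tall (rrT_) = 2×3 = 6; wrinkled/short (rrtt) = 2×1 = 2
Phenotype counts (out of 16): 6 round/tall, 2 round/short, 6 wrinkled/tall, 2 wrinkled/short
wrinkled/short: 2 out of 16 → fraction 1/8
Expected count = 1/8 × 960 = 120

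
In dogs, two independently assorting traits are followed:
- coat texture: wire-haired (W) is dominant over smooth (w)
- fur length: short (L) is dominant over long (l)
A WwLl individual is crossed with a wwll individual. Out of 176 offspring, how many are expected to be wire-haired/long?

Dihybrid cross WwLl × wwll — consider each gene separately:
coat texture: Ww × ww → 2 Ww, 2 ww → 2 W_ : 2 ww (out of 4)
fur length: Ll × ll → 2 Ll, 2 ll → 2 L_ : 2 ll (out of 4)
Combine (counts out of 4 × 4 = 16): wire-haired/short (W_L_) = 2×2 = 4; wire-haired/long (W_ll) = 2×2 = 4; smooth/short (wwL_) = 2×2 = 4; smooth/long (wwll) = 2×2 = 4
Phenotype counts (out of 16): 4 wire-haired/short, 4 wire-haired/long, 4 smooth/short, 4 smooth/long
wire-haired/long: 4 out of 16 → fraction 1/4
Expected count = 1/4 × 176 = 44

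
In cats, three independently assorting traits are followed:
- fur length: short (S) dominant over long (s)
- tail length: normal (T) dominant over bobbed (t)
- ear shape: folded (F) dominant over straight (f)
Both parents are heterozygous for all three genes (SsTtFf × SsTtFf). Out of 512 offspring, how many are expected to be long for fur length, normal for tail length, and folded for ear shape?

Trihybrid cross: SsTtFf × SsTtFf
Each trait segregates independently with a 3:1 phenotypic ratio, so each gene contributes 3/4 (dominant) or 1/4 (recessive).
Target: long (fur length), normal (tail length), folded (ear shape)
Probability = product of independent per-trait probabilities
= 1/4 × 3/4 × 3/4 = 9/64
Expected count = 9/64 × 512 = 72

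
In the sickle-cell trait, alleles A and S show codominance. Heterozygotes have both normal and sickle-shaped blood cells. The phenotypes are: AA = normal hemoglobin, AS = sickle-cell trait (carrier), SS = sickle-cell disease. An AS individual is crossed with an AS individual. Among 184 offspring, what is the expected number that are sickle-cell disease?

Punnett square for AS × AS:
Offspring genotypes: 1 AA, 2 AS, 1 SS
Phenotype counts: 1 normal hemoglobin, 2 sickle-cell trait (carrier), 1 sickle-cell disease
sickle-cell disease: 1 out of 4 → fraction 1/4
Expected count = 1/4 × 184 = 46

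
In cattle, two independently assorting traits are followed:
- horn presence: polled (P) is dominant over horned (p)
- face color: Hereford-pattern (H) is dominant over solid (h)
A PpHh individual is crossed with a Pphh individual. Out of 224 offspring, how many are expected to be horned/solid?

Dihybrid cross PpHh × Pphh — consider each gene separately:
horn presence: Pp × Pp → 1 PP, 2 Pp, 1 pp → 3 P_ : 1 pp (out of 4)
face color: Hh × hh → 2 Hh, 2 hh → 2 H_ : 2 hh (out of 4)
Combine (counts out of 4 × 4 = 16): polled/Hereford-pattern (P_H_) = 3×2 = 6; polled/solid (P_hh) = 3×2 = 6; horned/Hereford-pattern (ppH_) = 1×2 = 2; horned/solid (pphh) = 1×2 = 2
Phenotype counts (out of 16): 6 polled/Hereford-pattern, 6 polled/solid, 2 horned/Hereford-pattern, 2 horned/solid
horned/solid: 2 out of 16 → fraction 1/8
Expected count = 1/8 × 224 = 28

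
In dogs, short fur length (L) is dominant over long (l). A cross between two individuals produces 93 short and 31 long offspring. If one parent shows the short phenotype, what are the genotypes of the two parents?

Observed offspring: 93 short, 31 long
The observed ratio simplifies to 3:1. Long (ll) offspring appear, so each parent must contribute one l allele. The parent stated to show short carries L, so it is Ll. The other parent is then either Ll or ll: Ll × ll would give a 1:1 split, whereas Ll × Ll gives 3:1 — matching the data. So both parents are heterozygous (Ll × Ll).
Parent genotypes: Ll × Ll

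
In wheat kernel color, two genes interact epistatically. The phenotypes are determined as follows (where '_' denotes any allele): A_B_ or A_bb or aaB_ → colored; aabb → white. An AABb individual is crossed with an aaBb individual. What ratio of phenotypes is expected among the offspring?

Cross: AABb × aaBb — consider each gene separately:
A gene: AA × aa → 4 Aa → 4 A_ (out of 4)
B gene: Bb × Bb → 1 BB, 2 Bb, 1 bb → 3 B_ : 1 bb (out of 4)
Genotype classes (out of 4 × 4 = 16): A_B_ = 4×3 = 12; A_bb = 4×1 = 4
Apply the phenotype rules: A_B_ (12) + A_bb (4) → colored
Phenotype counts (out of 16): 16 colored
Ratio: all colored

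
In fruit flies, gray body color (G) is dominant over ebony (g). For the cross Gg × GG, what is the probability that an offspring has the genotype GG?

Punnett square for Gg × GG:
Offspring genotypes: 2 GG, 2 Gg
Total offspring: 4
Count with target: 2
Probability: 2/4 = 1/2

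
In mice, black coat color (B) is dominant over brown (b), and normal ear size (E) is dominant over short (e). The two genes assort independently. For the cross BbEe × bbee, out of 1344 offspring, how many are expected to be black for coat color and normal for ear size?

Dihybrid cross BbEe × bbee — consider each gene separately:
coat color: Bb × bb → 2 Bb, 2 bb → 2 B_ : 2 bb (out of 4)
ear size: Ee × ee → 2 Ee, 2 ee → 2 E_ : 2 ee (out of 4)
Looking for: black (B_) and normal (E_)
P(black) = 2/4, P(normal) = 2/4
P(both) = 2/4 × 2/4 = 4/16 = 1/4
Expected count = 1/4 × 1344 = 336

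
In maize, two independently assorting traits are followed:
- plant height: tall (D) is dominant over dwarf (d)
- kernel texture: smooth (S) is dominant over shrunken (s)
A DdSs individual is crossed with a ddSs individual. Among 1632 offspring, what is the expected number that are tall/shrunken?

Dihybrid cross DdSs × ddSs — consider each gene separately:
plant height: Dd × dd → 2 Dd, 2 dd → 2 D_ : 2 dd (out of 4)
kernel texture: Ss × Ss → 1 SS, 2 Ss, 1 ss → 3 S_ : 1 ss (out of 4)
Combine (counts out of 4 × 4 = 16): tall/smooth (D_S_) = 2×3 = 6; tall/shrunken (D_ss) = 2×1 = 2; dwarf/smooth (ddS_) = 2×3 = 6; dwarf/shrunken (ddss) = 2×1 = 2
Phenotype counts (out of 16): 6 tall/smooth, 2 tall/shrunken, 6 dwarf/smooth, 2 dwarf/shrunken
tall/shrunken: 2 out of 16 → fraction 1/8
Expected count = 1/8 × 1632 = 204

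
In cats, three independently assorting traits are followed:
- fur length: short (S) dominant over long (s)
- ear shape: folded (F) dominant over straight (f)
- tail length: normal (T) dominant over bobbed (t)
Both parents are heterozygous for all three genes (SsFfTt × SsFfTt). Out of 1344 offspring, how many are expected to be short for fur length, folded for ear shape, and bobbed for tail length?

Trihybrid cross: SsFfTt × SsFfTt
Each trait segregates independently with a 3:1 phenotypic ratio, so each gene contributes 3/4 (dominant) or 1/4 (recessive).
Target: short (fur length), folded (ear shape), bobbed (tail length)
Probability = product of independent per-trait probabilities
= 3/4 × 3/4 × 1/4 = 9/64
Expected count = 9/64 × 1344 = 189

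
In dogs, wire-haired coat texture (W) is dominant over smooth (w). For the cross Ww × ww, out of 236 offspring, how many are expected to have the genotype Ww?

Punnett square for Ww × ww:
Offspring genotypes: 2 Ww, 2 ww
Total offspring: 4
Count with target: 2
Probability: 2/4 = 1/2
Expected count = 1/2 × 236 = 118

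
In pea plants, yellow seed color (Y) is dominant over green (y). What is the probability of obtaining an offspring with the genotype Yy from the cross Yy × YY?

Punnett square for Yy × YY:
Offspring genotypes: 2 YY, 2 Yy
Total offspring: 4
Count with target: 2
Probability: 2/4 = 1/2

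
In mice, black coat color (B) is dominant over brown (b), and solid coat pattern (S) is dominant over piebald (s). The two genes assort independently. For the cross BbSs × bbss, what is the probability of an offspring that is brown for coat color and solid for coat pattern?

Dihybrid cross BbSs × bbss — consider each gene separately:
coat color: Bb × bb → 2 Bb, 2 bb → 2 B_ : 2 bb (out of 4)
coat pattern: Ss × ss → 2 Ss, 2 ss → 2 S_ : 2 ss (out of 4)
Looking for: brown (bb) and solid (S_)
P(brown) = 2/4, P(solid) = 2/4
P(both) = 2/4 × 2/4 = 4/16 = 1/4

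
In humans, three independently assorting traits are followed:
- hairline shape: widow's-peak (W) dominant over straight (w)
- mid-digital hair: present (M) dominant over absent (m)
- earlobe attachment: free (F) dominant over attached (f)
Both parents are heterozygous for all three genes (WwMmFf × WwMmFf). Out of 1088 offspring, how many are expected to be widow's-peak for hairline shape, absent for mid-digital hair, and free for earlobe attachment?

Trihybrid cross: WwMmFf × WwMmFf
Each trait segregates independently with a 3:1 phenotypic ratio, so each gene contributes 3/4 (dominant) or 1/4 (recessive).
Target: widow's-peak (hairline shape), absent (mid-digital hair), free (earlobe attachment)
Probability = product of independent per-trait probabilities
= 3/4 × 1/4 × 3/4 = 9/64
Expected count = 9/64 × 1088 = 153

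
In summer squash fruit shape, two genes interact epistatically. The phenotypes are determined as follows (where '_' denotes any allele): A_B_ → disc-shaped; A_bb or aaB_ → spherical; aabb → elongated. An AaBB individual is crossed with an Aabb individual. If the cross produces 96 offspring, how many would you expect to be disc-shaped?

Cross: AaBB × Aabb — consider each gene separately:
A gene: Aa × Aa → 1 AA, 2 Aa, 1 aa → 3 A_ : 1 aa (out of 4)
B gene: BB × bb → 4 Bb → 4 B_ (out of 4)
Genotype classes (out of 4 × 4 = 16): A_B_ = 3×4 = 12; aaB_ = 1×4 = 4
Apply the phenotype rules: A_B_ (12) → disc-shaped; aaB_ (4) → spherical
Phenotype counts (out of 16): 12 disc-shaped, 4 spherical
disc-shaped: 12 out of 16 → fraction 3/4
Expected count = 3/4 × 96 = 72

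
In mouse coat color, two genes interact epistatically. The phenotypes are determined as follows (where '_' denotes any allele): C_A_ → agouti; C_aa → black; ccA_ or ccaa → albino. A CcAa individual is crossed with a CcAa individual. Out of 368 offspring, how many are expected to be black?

Cross: CcAa × CcAa — consider each gene separately:
C gene: Cc × Cc → 1 CC, 2 Cc, 1 cc → 3 C_ : 1 cc (out of 4)
A gene: Aa × Aa → 1 AA, 2 Aa, 1 aa → 3 A_ : 1 aa (out of 4)
Genotype classes (out of 4 × 4 = 16): C_A_ = 3×3 = 9; C_aa = 3×1 = 3; ccA_ = 1×3 = 3; ccaa = 1×1 = 1
Apply the phenotype rules: C_A_ (9) → agouti; C_aa (3) → black; ccA_ (3) + ccaa (1) → albino
Phenotype counts (out of 16): 9 agouti, 3 black, 4 albino
black: 3 out of 16 → fraction 3/16
Expected count = 3/16 × 368 = 69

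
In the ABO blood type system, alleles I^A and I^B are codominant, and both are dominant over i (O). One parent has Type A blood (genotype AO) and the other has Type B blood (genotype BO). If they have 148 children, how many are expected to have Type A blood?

Cross: AO × BO
Possible offspring genotypes: 1 AB, 1 AO, 1 BO, 1 OO
Blood type counts: 1 Type AB, 1 Type A, 1 Type B, 1 Type O
Probability of Type A: 1/4
Expected count = 1/4 × 148 = 37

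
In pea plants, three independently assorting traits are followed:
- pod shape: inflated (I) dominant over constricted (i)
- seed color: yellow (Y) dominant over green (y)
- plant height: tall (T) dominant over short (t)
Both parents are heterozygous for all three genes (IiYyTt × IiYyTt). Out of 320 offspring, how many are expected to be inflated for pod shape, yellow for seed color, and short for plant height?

Trihybrid cross: IiYyTt × IiYyTt
Each trait segregates independently with a 3:1 phenotypic ratio, so each gene contributes 3/4 (dominant) or 1/4 (recessive).
Target: inflated (pod shape), yellow (seed color), short (plant height)
Probability = product of independent per-trait probabilities
= 3/4 × 3/4 × 1/4 = 9/64
Expected count = 9/64 × 320 = 45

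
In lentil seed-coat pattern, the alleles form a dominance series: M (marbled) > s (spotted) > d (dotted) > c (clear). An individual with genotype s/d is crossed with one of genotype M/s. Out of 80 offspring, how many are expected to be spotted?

Cross: s/d × M/s
Allele dominance: M > s > d > c
Offspring genotypes: 1 M/s, 1 s/s, 1 M/d, 1 s/d
Phenotype counts: 2 marbled, 2 spotted
spotted: 2 out of 4 → fraction 1/2
Expected count = 1/2 × 80 = 40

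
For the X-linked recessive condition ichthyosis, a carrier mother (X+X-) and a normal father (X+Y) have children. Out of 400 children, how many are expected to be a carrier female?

Cross: X+X- × X+Y
Offspring: 1 X+X+, 1 X+Y, 1 X+X-, 1 X-Y
Probability of a carrier female: 1/4
Expected count = 1/4 × 400 = 100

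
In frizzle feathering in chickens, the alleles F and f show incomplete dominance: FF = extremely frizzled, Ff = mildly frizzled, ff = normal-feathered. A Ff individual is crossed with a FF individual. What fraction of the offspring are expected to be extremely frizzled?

Punnett square for Ff × FF:
Offspring genotypes: 2 FF, 2 Ff
Phenotype counts: 2 extremely frizzled, 2 mildly frizzled
extremely frizzled: 2 out of 4
Probability: 2/4 = 1/2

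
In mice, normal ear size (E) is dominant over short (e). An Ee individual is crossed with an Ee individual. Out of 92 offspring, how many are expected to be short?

Punnett square for Ee × Ee:
Offspring genotypes: 1 EE, 2 Ee, 1 ee
normal: 3, short: 1
short: 1 out of 4 → fraction 1/4
Expected count = 1/4 × 92 = 23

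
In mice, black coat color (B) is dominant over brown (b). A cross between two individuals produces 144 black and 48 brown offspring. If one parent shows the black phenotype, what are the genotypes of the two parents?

Observed offspring: 144 black, 48 brown
The observed ratio simplifies to 3:1. Brown (bb) offspring appear, so each parent must contribute one b allele. The parent stated to show black carries B, so it is Bb. The other parent is then either Bb or bb: Bb × bb would give a 1:1 split, whereas Bb × Bb gives 3:1 — matching the data. So both parents are heterozygous (Bb × Bb).
Parent genotypes: Bb × Bb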